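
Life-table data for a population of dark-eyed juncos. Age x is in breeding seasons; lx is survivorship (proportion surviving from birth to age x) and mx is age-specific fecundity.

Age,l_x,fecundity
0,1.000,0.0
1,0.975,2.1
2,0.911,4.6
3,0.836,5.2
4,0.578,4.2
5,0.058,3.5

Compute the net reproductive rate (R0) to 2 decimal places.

13.22

lx·mx by age: 0, 2.0475, 4.1906, 4.3472, 2.4276, 0.203
R0 = Σ lx·mx = 13.2159 → 13.22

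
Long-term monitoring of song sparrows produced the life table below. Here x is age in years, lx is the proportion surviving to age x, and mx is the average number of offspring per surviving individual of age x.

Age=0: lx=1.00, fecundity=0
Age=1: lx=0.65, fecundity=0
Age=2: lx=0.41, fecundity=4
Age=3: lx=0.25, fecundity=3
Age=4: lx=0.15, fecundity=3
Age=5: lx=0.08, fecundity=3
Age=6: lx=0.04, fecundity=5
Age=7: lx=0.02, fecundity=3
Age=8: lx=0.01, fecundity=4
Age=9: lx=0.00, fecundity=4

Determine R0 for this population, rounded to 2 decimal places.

lx·mx by age: 0, 0, 1.64, 0.75, 0.45, 0.24, 0.2, 0.06, 0.04, 0
R0 = Σ lx·mx = 3.38 → 3.38

3.38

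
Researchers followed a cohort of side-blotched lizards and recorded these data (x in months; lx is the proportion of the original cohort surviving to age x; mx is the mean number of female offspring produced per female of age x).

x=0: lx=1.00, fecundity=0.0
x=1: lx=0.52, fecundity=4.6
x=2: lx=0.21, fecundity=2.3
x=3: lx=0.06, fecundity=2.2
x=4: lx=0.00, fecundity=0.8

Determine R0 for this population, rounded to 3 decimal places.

lx·mx by age: 0, 2.392, 0.483, 0.132, 0
R0 = Σ lx·mx = 3.007 → 3.007

3.007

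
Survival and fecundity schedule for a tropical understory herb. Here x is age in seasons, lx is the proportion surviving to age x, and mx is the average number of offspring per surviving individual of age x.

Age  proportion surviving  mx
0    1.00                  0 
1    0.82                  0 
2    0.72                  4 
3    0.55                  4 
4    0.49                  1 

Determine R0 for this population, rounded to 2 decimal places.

lx·mx by age: 0, 0, 2.88, 2.2, 0.49
R0 = Σ lx·mx = 5.57 → 5.57

5.57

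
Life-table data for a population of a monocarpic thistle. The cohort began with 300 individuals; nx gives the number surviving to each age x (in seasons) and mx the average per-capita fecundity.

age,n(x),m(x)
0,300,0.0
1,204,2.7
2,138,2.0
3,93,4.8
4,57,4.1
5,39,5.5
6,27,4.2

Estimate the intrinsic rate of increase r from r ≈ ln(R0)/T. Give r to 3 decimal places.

0.648

lx = nx/n0 = nx/300: 1, 0.68, 0.46, 0.31, 0.19, 0.13, 0.09
R0 = Σ lx·mx = 0 + 1.836 + 0.92 + 1.488 + 0.779 + 0.715 + 0.378 = 6.116
Σ x·lx·mx = 17.099; T = 17.099/6.116 = 2.79578…
r ≈ ln(R0)/T = ln(6.116)/2.79578… = 0.64773… → 0.648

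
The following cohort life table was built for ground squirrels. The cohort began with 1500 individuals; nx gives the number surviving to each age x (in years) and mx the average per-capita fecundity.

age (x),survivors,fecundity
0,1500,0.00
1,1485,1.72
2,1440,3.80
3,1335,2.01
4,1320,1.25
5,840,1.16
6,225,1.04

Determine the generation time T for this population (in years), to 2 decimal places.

2.54

lx = nx/n0 = nx/1500: 1, 0.99, 0.96, 0.89, 0.88, 0.56, 0.15
lx·mx: 0, 1.7028, 3.648, 1.7889, 1.1, 0.6496, 0.156 → R0 = 9.0453
x·lx·mx: 0, 1.7028, 7.296, 5.3667, 4.4, 3.248, 0.936 → Σ = 22.9495
T = 22.9495 / 9.0453 = 2.537174… → 2.54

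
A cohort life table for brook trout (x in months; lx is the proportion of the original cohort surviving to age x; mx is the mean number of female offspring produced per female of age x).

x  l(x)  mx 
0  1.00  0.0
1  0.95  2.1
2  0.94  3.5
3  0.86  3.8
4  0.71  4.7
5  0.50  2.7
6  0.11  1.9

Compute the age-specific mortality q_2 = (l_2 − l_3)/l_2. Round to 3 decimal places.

0.085

q_2 = (l_2 − l_3) / l_2 = (0.94 − 0.86) / 0.94
     = 0.08 / 0.94 = 0.085106… → 0.085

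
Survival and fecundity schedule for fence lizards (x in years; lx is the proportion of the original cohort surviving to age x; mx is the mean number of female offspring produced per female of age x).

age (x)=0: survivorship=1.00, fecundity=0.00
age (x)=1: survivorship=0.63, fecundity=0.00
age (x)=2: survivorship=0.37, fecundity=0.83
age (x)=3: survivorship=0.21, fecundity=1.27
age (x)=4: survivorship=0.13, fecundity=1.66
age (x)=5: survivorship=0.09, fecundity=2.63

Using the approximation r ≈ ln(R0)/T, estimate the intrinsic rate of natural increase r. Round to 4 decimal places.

R0 = Σ lx·mx = 0 + 0 + 0.3071 + 0.2667 + 0.2158 + 0.2367 = 1.0263
Σ x·lx·mx = 3.461; T = 3.461/1.0263 = 3.37231…
r ≈ ln(R0)/T = ln(1.0263)/3.37231… = 0.007698… → 0.0077

0.0077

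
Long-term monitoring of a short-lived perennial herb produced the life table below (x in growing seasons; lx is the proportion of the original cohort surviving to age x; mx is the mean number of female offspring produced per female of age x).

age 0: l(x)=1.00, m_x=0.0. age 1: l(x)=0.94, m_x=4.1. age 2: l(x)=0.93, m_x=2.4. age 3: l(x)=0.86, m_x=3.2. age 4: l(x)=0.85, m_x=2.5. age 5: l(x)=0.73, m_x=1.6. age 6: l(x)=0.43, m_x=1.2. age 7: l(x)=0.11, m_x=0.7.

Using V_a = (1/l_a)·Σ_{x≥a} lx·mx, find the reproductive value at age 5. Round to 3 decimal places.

lx·mx for x ≥ 5: 1.168, 0.516, 0.077 → sum = 1.761
V_5 = 1.761 / l_5 = 1.761 / 0.73 = 2.412329… → 2.412

2.412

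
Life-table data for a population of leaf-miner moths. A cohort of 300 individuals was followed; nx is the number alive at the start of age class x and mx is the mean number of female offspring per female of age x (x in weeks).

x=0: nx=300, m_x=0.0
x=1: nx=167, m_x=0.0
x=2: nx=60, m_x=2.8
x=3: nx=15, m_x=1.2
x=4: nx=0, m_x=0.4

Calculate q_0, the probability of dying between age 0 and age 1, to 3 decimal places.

lx = nx/n0 = nx/300: 1, 0.55667…, 0.2, 0.05, 0
q_0 = (l_0 − l_1) / l_0 = (1 − 0.556667…) / 1
     = 0.443333… / 1 = 0.443333… → 0.443

0.443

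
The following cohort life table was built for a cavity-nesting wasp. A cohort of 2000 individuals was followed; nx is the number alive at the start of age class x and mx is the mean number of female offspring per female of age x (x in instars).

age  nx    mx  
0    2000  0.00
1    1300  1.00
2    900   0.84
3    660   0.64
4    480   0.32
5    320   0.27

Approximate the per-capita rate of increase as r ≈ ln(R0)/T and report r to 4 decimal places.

0.1628

lx = nx/n0 = nx/2000: 1, 0.65, 0.45, 0.33, 0.24, 0.16
R0 = Σ lx·mx = 0 + 0.65 + 0.378 + 0.2112 + 0.0768 + 0.0432 = 1.3592
Σ x·lx·mx = 2.5628; T = 2.5628/1.3592 = 1.88552…
r ≈ ln(R0)/T = ln(1.3592)/1.88552… = 0.162765… → 0.1628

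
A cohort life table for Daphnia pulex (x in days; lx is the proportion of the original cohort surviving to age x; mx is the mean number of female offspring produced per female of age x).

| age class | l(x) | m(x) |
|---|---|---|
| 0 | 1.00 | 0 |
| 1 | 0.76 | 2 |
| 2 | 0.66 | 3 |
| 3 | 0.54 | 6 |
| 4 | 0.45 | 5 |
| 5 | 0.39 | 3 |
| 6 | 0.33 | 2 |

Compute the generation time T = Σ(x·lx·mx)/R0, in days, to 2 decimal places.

lx·mx: 0, 1.52, 1.98, 3.24, 2.25, 1.17, 0.66 → R0 = 10.82
x·lx·mx: 0, 1.52, 3.96, 9.72, 9, 5.85, 3.96 → Σ = 34.01
T = 34.01 / 10.82 = 3.143253… → 3.14

3.14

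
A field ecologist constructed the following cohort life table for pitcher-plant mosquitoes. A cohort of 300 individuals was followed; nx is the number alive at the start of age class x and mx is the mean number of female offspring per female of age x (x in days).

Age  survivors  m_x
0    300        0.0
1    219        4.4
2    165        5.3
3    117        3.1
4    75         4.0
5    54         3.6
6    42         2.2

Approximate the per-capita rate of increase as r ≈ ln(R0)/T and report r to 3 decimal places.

0.952

lx = nx/n0 = nx/300: 1, 0.73, 0.55, 0.39, 0.25, 0.18, 0.14
R0 = Σ lx·mx = 0 + 3.212 + 2.915 + 1.209 + 1 + 0.648 + 0.308 = 9.292
Σ x·lx·mx = 21.757; T = 21.757/9.292 = 2.34148…
r ≈ ln(R0)/T = ln(9.292)/2.34148… = 0.95203… → 0.952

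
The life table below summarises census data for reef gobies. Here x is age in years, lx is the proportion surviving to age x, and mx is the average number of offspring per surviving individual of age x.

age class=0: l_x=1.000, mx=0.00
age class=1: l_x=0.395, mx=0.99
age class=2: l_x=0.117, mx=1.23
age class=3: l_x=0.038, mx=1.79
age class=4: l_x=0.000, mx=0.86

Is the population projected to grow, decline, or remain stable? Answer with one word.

R0 = Σ lx·mx = 0 + 0.39105 + 0.14391 + 0.06802 + 0 = 0.60298
R0 < 1, so the population is declining.

declining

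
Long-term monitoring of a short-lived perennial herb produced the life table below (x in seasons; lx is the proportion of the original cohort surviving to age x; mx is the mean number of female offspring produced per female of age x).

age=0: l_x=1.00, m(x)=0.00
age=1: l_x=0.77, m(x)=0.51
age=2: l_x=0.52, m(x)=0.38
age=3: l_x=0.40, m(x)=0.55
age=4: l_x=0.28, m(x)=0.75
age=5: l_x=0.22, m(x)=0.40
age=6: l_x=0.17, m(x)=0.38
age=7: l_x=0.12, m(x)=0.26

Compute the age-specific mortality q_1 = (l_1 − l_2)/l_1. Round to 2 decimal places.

0.32

q_1 = (l_1 − l_2) / l_1 = (0.77 − 0.52) / 0.77
     = 0.25 / 0.77 = 0.324675… → 0.32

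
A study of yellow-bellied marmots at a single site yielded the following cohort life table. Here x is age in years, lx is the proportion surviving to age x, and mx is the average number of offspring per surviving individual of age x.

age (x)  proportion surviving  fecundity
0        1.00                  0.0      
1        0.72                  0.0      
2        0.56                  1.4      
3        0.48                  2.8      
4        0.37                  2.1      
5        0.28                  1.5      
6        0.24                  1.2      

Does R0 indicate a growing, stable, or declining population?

R0 = Σ lx·mx = 0 + 0 + 0.784 + 1.344 + 0.777 + 0.42 + 0.288 = 3.613
R0 > 1, so the population is growing.

growing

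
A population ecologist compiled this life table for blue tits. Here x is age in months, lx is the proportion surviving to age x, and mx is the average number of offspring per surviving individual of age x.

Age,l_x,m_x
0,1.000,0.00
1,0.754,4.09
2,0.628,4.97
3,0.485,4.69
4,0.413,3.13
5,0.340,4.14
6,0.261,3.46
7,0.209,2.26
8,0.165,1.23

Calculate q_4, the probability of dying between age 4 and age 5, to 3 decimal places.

q_4 = (l_4 − l_5) / l_4 = (0.413 − 0.34) / 0.413
     = 0.073 / 0.413 = 0.176755… → 0.177

0.177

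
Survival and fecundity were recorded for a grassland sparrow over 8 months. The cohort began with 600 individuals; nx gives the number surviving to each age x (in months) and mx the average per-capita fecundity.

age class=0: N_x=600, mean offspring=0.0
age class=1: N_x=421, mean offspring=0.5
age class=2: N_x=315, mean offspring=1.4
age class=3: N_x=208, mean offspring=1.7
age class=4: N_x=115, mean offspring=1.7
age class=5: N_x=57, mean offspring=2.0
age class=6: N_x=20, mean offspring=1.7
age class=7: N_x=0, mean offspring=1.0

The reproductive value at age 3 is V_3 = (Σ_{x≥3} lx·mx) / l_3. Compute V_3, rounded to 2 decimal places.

lx = nx/n0 = nx/600: 1, 0.70167…, 0.525, 0.34667…, 0.19167…, 0.095, 0.03333…, 0
lx·mx for x ≥ 3: 0.589333…, 0.325833…, 0.19, 0.056667…, 0 → sum = 1.161833…
V_3 = 1.161833… / l_3 = 1.161833… / 0.346667… = 3.351442… → 3.35

3.35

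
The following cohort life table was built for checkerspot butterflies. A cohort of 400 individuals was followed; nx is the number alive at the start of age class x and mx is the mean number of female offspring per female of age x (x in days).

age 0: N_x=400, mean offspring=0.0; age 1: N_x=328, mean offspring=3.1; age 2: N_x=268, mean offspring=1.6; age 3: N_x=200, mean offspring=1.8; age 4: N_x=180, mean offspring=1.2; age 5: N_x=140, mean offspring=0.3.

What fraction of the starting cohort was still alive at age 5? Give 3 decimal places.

0.350

l_5 = n_5/n_0 = 140/400 = 0.35 → 0.350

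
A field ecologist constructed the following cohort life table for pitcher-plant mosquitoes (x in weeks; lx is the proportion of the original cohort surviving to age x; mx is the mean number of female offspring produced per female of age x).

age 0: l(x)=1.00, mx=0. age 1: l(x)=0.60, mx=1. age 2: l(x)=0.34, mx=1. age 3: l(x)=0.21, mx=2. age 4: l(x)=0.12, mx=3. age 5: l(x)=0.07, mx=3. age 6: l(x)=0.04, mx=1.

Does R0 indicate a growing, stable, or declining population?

R0 = Σ lx·mx = 0 + 0.6 + 0.34 + 0.42 + 0.36 + 0.21 + 0.04 = 1.97
R0 > 1, so the population is growing.

growing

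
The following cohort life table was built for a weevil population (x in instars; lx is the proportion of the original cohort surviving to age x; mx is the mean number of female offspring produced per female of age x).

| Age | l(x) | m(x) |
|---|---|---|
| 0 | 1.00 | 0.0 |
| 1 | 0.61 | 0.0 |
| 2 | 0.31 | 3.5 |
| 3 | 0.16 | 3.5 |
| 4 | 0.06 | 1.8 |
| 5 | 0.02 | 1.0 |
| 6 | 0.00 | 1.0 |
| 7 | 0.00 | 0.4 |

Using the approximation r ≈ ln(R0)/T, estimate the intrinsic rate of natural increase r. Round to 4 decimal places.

R0 = Σ lx·mx = 0 + 0 + 1.085 + 0.56 + 0.108 + 0.02 + 0 + 0 = 1.773
Σ x·lx·mx = 4.382; T = 4.382/1.773 = 2.47152…
r ≈ ln(R0)/T = ln(1.773)/2.47152… = 0.231709… → 0.2317

0.2317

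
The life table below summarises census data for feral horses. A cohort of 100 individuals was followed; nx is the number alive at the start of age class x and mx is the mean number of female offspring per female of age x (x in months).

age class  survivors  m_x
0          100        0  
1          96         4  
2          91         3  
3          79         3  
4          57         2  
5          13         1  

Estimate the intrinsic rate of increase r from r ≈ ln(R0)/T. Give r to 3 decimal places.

lx = nx/n0 = nx/100: 1, 0.96, 0.91, 0.79, 0.57, 0.13
R0 = Σ lx·mx = 0 + 3.84 + 2.73 + 2.37 + 1.14 + 0.13 = 10.21
Σ x·lx·mx = 21.62; T = 21.62/10.21 = 2.11753…
r ≈ ln(R0)/T = ln(10.21)/2.11753… = 1.09721… → 1.097

1.097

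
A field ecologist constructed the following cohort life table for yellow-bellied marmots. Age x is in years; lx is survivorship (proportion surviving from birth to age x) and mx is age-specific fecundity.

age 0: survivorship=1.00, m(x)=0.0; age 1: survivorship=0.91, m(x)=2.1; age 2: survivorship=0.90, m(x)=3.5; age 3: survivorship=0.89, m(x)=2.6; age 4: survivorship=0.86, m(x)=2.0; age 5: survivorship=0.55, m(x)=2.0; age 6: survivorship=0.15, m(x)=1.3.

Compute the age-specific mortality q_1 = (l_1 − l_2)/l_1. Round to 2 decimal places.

0.01

q_1 = (l_1 − l_2) / l_1 = (0.91 − 0.9) / 0.91
     = 0.01 / 0.91 = 0.010989… → 0.01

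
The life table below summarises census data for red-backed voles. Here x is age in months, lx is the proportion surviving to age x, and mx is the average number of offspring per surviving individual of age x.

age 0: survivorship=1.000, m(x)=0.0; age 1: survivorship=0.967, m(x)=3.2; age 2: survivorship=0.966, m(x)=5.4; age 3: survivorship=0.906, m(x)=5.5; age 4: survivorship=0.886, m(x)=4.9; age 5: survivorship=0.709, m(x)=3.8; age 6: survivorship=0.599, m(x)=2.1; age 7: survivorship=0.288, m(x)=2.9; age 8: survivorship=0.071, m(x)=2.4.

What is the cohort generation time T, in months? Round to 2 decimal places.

3.28

lx·mx: 0, 3.0944, 5.2164, 4.983, 4.3414, 2.6942, 1.2579, 0.8352, 0.1704 → R0 = 22.5929
x·lx·mx: 0, 3.0944, 10.4328, 14.949, 17.3656, 13.471, 7.5474, 5.8464, 1.3632 → Σ = 74.0698
T = 74.0698 / 22.5929 = 3.278455… → 3.28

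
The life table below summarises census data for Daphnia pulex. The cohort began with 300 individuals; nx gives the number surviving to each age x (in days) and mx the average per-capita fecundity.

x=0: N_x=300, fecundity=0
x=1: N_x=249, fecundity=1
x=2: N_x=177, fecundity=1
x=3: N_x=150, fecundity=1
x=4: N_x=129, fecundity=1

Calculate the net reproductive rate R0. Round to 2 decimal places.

2.35

lx = nx/n0 = nx/300: 1, 0.83, 0.59, 0.5, 0.43
lx·mx by age: 0, 0.83, 0.59, 0.5, 0.43
R0 = Σ lx·mx = 2.35 → 2.35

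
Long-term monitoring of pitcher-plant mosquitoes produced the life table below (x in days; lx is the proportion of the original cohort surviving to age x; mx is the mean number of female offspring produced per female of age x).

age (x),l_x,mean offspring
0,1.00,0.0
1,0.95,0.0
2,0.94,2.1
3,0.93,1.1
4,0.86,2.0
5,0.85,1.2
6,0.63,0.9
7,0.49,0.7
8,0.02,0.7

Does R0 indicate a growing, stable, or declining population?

growing

R0 = Σ lx·mx = 0 + 0 + 1.974 + 1.023 + 1.72 + 1.02 + 0.567 + 0.343 + 0.014 = 6.661
R0 > 1, so the population is growing.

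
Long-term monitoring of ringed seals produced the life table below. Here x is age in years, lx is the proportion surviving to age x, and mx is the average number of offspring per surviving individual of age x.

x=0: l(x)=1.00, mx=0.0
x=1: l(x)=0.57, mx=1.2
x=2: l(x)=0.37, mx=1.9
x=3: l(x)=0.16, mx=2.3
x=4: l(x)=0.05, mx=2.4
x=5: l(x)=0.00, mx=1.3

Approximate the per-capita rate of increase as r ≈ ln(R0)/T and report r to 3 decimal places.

R0 = Σ lx·mx = 0 + 0.684 + 0.703 + 0.368 + 0.12 + 0 = 1.875
Σ x·lx·mx = 3.674; T = 3.674/1.875 = 1.95947…
r ≈ ln(R0)/T = ln(1.875)/1.95947… = 0.32081… → 0.321

0.321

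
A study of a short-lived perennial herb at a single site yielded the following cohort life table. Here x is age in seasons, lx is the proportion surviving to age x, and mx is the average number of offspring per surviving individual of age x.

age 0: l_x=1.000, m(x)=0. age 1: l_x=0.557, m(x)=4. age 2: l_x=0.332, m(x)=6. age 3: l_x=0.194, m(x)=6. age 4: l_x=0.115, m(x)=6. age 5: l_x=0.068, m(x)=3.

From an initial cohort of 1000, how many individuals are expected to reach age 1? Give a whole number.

Expected survivors = N0 · l_1 = 1000 × 0.557 = 557 → 557

557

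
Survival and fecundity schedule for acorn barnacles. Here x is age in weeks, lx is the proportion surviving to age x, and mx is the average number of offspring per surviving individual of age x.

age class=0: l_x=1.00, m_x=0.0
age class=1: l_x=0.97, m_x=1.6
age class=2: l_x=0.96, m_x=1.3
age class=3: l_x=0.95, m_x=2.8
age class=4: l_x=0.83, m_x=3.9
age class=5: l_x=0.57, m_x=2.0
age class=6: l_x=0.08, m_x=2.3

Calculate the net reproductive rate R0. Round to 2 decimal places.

lx·mx by age: 0, 1.552, 1.248, 2.66, 3.237, 1.14, 0.184
R0 = Σ lx·mx = 10.021 → 10.02

10.02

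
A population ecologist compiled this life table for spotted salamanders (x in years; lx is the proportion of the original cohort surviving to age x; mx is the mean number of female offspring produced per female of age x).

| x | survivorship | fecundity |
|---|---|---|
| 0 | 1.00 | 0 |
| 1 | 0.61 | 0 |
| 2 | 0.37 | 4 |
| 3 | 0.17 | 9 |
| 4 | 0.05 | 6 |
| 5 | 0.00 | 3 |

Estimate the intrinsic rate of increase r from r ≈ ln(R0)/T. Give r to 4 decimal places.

0.4528

R0 = Σ lx·mx = 0 + 0 + 1.48 + 1.53 + 0.3 + 0 = 3.31
Σ x·lx·mx = 8.75; T = 8.75/3.31 = 2.6435…
r ≈ ln(R0)/T = ln(3.31)/2.6435… = 0.452788… → 0.4528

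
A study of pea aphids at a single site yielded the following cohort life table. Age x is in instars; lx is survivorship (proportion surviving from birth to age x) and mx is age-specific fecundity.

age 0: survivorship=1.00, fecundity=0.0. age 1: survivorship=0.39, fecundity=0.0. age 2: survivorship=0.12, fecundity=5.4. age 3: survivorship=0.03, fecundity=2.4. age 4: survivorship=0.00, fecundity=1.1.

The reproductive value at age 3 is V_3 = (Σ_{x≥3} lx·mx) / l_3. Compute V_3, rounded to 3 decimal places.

lx·mx for x ≥ 3: 0.072, 0 → sum = 0.072
V_3 = 0.072 / l_3 = 0.072 / 0.03 = 2.4 → 2.400

2.400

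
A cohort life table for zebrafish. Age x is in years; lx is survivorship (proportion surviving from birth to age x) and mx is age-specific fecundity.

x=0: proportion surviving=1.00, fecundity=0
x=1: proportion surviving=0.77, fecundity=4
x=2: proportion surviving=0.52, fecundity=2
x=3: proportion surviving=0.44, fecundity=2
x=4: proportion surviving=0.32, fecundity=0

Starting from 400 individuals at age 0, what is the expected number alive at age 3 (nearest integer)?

176

Expected survivors = N0 · l_3 = 400 × 0.44 = 176 → 176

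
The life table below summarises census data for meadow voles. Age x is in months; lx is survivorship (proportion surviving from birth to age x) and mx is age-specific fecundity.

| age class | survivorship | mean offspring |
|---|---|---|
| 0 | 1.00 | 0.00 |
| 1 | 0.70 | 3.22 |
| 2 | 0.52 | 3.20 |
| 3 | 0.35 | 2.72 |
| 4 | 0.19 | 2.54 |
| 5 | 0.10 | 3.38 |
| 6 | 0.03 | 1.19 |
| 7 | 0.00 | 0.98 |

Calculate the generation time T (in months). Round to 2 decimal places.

lx·mx: 0, 2.254, 1.664, 0.952, 0.4826, 0.338, 0.0357, 0 → R0 = 5.7263
x·lx·mx: 0, 2.254, 3.328, 2.856, 1.9304, 1.69, 0.2142, 0 → Σ = 12.2726
T = 12.2726 / 5.7263 = 2.143199… → 2.14

2.14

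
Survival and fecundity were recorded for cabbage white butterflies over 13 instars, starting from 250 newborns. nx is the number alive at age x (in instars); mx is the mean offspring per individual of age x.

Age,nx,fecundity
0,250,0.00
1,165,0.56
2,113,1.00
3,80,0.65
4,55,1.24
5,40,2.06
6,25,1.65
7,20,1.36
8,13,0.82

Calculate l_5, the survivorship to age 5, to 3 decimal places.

0.160

l_5 = n_5/n_0 = 40/250 = 0.16 → 0.160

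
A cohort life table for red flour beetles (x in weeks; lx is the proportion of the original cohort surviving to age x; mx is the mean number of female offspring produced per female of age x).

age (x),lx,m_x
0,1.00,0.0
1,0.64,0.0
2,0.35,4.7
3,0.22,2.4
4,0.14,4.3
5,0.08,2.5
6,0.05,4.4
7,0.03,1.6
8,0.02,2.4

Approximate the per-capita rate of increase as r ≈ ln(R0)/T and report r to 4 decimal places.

0.3798

R0 = Σ lx·mx = 0 + 0 + 1.645 + 0.528 + 0.602 + 0.2 + 0.22 + 0.048 + 0.048 = 3.291
Σ x·lx·mx = 10.322; T = 10.322/3.291 = 3.13643…
r ≈ ln(R0)/T = ln(3.291)/3.13643… = 0.379792… → 0.3798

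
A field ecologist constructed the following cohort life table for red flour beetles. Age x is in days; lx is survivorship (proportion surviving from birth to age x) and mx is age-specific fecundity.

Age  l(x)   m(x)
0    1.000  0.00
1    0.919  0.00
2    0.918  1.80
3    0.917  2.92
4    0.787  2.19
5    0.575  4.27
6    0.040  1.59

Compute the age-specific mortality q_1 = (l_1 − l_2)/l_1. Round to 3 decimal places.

q_1 = (l_1 − l_2) / l_1 = (0.919 − 0.918) / 0.919
     = 0.001 / 0.919 = 0.001088… → 0.001

0.001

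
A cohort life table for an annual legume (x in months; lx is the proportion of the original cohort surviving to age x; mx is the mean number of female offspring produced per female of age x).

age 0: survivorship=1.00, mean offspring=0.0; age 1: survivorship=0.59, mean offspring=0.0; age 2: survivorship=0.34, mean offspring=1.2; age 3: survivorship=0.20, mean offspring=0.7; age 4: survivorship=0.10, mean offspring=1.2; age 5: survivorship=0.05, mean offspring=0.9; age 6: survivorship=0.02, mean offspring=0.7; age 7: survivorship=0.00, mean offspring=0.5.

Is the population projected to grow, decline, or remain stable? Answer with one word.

declining

R0 = Σ lx·mx = 0 + 0 + 0.408 + 0.14 + 0.12 + 0.045 + 0.014 + 0 = 0.727
R0 < 1, so the population is declining.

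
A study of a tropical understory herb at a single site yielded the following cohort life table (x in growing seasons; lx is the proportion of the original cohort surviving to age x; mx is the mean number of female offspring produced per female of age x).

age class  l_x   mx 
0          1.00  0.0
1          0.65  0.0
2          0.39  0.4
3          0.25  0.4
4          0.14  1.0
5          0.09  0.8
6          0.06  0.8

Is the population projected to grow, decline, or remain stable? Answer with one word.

declining

R0 = Σ lx·mx = 0 + 0 + 0.156 + 0.1 + 0.14 + 0.072 + 0.048 = 0.516
R0 < 1, so the population is declining.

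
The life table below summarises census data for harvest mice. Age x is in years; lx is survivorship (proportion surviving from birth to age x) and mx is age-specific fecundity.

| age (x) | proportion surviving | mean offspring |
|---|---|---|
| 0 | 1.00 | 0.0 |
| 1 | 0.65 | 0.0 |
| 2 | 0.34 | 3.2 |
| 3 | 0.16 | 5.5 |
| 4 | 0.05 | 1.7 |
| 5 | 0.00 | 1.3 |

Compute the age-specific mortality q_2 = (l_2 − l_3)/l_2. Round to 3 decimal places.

q_2 = (l_2 − l_3) / l_2 = (0.34 − 0.16) / 0.34
     = 0.18 / 0.34 = 0.529412… → 0.529

0.529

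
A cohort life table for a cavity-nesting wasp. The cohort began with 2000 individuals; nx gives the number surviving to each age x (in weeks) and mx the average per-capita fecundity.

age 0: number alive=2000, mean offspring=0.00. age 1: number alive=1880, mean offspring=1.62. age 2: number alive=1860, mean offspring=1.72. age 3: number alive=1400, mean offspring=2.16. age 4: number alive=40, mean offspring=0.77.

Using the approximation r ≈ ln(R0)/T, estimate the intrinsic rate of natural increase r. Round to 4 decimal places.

lx = nx/n0 = nx/2000: 1, 0.94, 0.93, 0.7, 0.02
R0 = Σ lx·mx = 0 + 1.5228 + 1.5996 + 1.512 + 0.0154 = 4.6498
Σ x·lx·mx = 9.3196; T = 9.3196/4.6498 = 2.0043…
r ≈ ln(R0)/T = ln(4.6498)/2.0043… = 0.766763… → 0.7668

0.7668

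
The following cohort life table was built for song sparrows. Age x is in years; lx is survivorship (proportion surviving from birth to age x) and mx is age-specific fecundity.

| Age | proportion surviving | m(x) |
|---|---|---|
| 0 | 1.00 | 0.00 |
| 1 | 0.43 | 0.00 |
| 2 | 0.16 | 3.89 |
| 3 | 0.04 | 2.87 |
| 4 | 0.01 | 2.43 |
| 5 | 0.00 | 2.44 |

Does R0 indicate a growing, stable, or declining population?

R0 = Σ lx·mx = 0 + 0 + 0.6224 + 0.1148 + 0.0243 + 0 = 0.7615
R0 < 1, so the population is declining.

declining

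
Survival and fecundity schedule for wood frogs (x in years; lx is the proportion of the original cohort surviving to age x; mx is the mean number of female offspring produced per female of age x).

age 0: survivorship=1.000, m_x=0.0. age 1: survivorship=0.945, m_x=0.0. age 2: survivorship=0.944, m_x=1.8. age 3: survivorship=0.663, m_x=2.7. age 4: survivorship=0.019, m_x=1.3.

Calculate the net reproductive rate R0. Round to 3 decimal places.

lx·mx by age: 0, 0, 1.6992, 1.7901, 0.0247
R0 = Σ lx·mx = 3.514 → 3.514

3.514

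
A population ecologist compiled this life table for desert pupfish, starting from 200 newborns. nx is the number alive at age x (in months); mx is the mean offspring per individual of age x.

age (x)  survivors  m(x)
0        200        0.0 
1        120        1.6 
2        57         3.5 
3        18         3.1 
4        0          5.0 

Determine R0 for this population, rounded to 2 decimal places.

lx = nx/n0 = nx/200: 1, 0.6, 0.285, 0.09, 0
lx·mx by age: 0, 0.96, 0.9975, 0.279, 0
R0 = Σ lx·mx = 2.2365 → 2.24

2.24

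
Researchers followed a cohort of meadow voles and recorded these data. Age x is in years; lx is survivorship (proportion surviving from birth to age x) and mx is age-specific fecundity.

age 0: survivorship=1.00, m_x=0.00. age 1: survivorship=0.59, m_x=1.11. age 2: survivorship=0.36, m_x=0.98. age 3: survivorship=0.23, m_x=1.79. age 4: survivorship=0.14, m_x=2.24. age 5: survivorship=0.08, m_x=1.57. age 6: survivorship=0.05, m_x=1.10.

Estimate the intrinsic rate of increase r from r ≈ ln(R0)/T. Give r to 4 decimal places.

R0 = Σ lx·mx = 0 + 0.6549 + 0.3528 + 0.4117 + 0.3136 + 0.1256 + 0.055 = 1.9136
Σ x·lx·mx = 4.808; T = 4.808/1.9136 = 2.51254…
r ≈ ln(R0)/T = ln(1.9136)/2.51254… = 0.258299… → 0.2583

0.2583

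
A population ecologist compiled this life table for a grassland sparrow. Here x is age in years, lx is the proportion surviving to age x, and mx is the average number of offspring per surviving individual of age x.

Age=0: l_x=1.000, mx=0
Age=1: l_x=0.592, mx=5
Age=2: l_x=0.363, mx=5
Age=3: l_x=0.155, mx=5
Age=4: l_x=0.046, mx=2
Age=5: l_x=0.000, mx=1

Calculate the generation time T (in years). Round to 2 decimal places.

lx·mx: 0, 2.96, 1.815, 0.775, 0.092, 0 → R0 = 5.642
x·lx·mx: 0, 2.96, 3.63, 2.325, 0.368, 0 → Σ = 9.283
T = 9.283 / 5.642 = 1.645339… → 1.65

1.65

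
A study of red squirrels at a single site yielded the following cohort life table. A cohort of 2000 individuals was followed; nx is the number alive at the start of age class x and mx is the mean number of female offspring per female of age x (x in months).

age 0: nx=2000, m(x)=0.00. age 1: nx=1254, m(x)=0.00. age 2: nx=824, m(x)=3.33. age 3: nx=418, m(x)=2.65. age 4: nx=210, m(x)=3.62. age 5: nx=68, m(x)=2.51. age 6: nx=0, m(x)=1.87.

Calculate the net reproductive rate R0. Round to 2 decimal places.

2.39

lx = nx/n0 = nx/2000: 1, 0.627, 0.412, 0.209, 0.105, 0.034, 0
lx·mx by age: 0, 0, 1.37196, 0.55385, 0.3801, 0.08534, 0
R0 = Σ lx·mx = 2.39125 → 2.39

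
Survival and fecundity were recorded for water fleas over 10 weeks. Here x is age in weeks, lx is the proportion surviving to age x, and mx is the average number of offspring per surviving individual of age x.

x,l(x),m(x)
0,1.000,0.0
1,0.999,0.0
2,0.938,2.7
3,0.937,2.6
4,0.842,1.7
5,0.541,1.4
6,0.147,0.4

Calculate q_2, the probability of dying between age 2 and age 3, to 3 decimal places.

0.001

q_2 = (l_2 − l_3) / l_2 = (0.938 − 0.937) / 0.938
     = 0.001 / 0.938 = 0.001066… → 0.001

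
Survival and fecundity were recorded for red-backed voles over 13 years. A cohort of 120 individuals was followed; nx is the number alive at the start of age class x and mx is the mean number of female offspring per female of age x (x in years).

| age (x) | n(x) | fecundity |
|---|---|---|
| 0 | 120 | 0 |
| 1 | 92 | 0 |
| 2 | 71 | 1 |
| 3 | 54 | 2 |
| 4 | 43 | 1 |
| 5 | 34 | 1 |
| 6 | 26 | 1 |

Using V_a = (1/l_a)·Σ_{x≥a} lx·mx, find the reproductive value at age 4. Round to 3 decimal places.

lx = nx/n0 = nx/120: 1, 0.76667…, 0.59167…, 0.45, 0.35833…, 0.28333…, 0.21667…
lx·mx for x ≥ 4: 0.358333…, 0.283333…, 0.216667… → sum = 0.858333…
V_4 = 0.858333… / l_4 = 0.858333… / 0.358333… = 2.395349… → 2.395

2.395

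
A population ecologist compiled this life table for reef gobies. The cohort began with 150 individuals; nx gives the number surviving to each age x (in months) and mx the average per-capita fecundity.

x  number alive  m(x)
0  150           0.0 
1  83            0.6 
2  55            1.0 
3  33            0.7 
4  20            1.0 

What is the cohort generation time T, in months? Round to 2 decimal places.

lx = nx/n0 = nx/150: 1, 0.55333…, 0.36667…, 0.22, 0.13333…
lx·mx: 0, 0.332…, 0.366667…, 0.154, 0.133333… → R0 = 0.986…
x·lx·mx: 0, 0.332…, 0.733333…, 0.462, 0.533333… → Σ = 2.060667…
T = 2.060667… / 0.986… = 2.089926… → 2.09

2.09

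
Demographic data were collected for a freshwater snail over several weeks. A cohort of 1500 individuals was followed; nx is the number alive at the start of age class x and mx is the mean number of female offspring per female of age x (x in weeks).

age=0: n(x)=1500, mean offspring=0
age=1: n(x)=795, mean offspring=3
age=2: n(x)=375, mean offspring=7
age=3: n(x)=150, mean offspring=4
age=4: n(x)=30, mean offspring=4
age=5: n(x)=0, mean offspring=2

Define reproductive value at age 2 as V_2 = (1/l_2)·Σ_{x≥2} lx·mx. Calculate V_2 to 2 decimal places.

8.92

lx = nx/n0 = nx/1500: 1, 0.53, 0.25, 0.1, 0.02, 0
lx·mx for x ≥ 2: 1.75, 0.4, 0.08, 0 → sum = 2.23
V_2 = 2.23 / l_2 = 2.23 / 0.25 = 8.92 → 8.92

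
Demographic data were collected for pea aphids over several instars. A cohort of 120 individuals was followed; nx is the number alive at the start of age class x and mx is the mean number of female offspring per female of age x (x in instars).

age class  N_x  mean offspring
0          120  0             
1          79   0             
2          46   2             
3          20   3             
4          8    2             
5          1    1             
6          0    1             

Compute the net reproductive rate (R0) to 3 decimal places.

1.408

lx = nx/n0 = nx/120: 1, 0.65833…, 0.38333…, 0.16667…, 0.06667…, 0.00833…, 0
lx·mx by age: 0, 0, 0.766667…, 0.5…, 0.133333…, 0.008333…, 0
R0 = Σ lx·mx = 1.408333… → 1.408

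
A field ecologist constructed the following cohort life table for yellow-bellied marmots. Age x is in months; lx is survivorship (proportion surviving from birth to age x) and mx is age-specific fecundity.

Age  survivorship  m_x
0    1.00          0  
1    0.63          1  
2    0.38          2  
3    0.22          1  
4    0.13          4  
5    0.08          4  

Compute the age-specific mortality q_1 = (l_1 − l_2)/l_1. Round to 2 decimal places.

0.40

q_1 = (l_1 − l_2) / l_1 = (0.63 − 0.38) / 0.63
     = 0.25 / 0.63 = 0.396825… → 0.40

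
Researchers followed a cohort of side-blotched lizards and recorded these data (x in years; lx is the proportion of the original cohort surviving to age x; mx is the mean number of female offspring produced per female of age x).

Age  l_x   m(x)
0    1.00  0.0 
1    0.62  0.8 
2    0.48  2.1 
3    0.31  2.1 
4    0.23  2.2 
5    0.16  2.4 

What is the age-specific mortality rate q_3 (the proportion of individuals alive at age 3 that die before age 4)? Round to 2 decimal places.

q_3 = (l_3 − l_4) / l_3 = (0.31 − 0.23) / 0.31
     = 0.08 / 0.31 = 0.258065… → 0.26

0.26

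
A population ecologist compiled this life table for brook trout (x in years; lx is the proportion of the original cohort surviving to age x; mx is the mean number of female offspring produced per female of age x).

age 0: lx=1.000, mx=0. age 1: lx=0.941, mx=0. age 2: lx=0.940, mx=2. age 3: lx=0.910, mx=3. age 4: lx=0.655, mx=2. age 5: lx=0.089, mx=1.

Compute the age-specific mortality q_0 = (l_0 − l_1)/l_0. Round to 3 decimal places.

q_0 = (l_0 − l_1) / l_0 = (1 − 0.941) / 1
     = 0.059 / 1 = 0.059 → 0.059

0.059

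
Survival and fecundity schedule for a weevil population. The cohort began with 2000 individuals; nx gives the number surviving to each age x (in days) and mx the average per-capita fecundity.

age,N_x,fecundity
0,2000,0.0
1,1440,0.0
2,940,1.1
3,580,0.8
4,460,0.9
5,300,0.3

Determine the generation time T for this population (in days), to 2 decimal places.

lx = nx/n0 = nx/2000: 1, 0.72, 0.47, 0.29, 0.23, 0.15
lx·mx: 0, 0, 0.517, 0.232, 0.207, 0.045 → R0 = 1.001
x·lx·mx: 0, 0, 1.034, 0.696, 0.828, 0.225 → Σ = 2.783
T = 2.783 / 1.001 = 2.78022… → 2.78

2.78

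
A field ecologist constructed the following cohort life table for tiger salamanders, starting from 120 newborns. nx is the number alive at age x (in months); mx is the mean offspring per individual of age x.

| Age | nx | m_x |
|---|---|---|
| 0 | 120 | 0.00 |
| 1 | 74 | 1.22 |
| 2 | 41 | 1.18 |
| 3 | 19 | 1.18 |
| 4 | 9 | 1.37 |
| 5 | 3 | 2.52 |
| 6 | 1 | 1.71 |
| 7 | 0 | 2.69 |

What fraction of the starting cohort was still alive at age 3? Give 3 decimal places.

0.158

l_3 = n_3/n_0 = 19/120 = 0.158333… → 0.158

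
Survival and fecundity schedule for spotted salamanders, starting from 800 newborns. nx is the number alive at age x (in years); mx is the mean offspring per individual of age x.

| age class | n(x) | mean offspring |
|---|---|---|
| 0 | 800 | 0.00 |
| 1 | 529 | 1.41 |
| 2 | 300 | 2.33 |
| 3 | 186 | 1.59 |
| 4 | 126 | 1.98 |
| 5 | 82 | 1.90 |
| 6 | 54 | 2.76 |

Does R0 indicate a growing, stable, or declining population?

lx = nx/n0 = nx/800: 1, 0.66125, 0.375, 0.2325, 0.1575, 0.1025, 0.0675
R0 = Σ lx·mx = 0 + 0.932363… + 0.87375 + 0.369675 + 0.31185 + 0.19475 + 0.1863 = 2.868688…
R0 > 1, so the population is growing.

growing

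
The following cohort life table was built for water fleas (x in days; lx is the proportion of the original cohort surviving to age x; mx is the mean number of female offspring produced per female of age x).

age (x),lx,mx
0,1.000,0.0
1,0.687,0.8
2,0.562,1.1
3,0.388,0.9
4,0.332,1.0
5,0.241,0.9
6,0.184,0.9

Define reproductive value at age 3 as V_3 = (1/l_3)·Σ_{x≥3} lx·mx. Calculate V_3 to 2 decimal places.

2.74

lx·mx for x ≥ 3: 0.3492, 0.332, 0.2169, 0.1656 → sum = 1.0637
V_3 = 1.0637 / l_3 = 1.0637 / 0.388 = 2.741495… → 2.74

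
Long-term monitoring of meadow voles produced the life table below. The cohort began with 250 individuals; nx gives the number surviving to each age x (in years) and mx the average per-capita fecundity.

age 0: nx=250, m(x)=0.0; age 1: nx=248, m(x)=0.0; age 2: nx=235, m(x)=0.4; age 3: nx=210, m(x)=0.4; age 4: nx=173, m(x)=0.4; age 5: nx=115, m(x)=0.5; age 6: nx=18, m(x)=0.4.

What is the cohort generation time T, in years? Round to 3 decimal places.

3.358

lx = nx/n0 = nx/250: 1, 0.992, 0.94, 0.84, 0.692, 0.46, 0.072
lx·mx: 0, 0, 0.376, 0.336, 0.2768, 0.23, 0.0288 → R0 = 1.2476
x·lx·mx: 0, 0, 0.752, 1.008, 1.1072, 1.15, 0.1728 → Σ = 4.19
T = 4.19 / 1.2476 = 3.358448… → 3.358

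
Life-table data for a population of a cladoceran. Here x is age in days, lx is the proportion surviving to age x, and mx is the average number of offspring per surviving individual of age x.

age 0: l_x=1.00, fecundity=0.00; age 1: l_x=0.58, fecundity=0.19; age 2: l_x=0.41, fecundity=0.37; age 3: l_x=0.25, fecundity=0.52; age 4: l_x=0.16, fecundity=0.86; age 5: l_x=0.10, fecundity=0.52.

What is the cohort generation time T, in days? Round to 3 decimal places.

lx·mx: 0, 0.1102, 0.1517, 0.13, 0.1376, 0.052 → R0 = 0.5815
x·lx·mx: 0, 0.1102, 0.3034, 0.39, 0.5504, 0.26 → Σ = 1.614
T = 1.614 / 0.5815 = 2.77558… → 2.776

2.776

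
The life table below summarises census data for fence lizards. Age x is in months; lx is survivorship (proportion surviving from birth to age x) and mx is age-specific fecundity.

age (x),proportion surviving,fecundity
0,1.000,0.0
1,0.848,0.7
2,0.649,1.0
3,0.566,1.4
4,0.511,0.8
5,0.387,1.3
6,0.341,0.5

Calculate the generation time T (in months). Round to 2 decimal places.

3.03

lx·mx: 0, 0.5936, 0.649, 0.7924, 0.4088, 0.5031, 0.1705 → R0 = 3.1174
x·lx·mx: 0, 0.5936, 1.298, 2.3772, 1.6352, 2.5155, 1.023 → Σ = 9.4425
T = 9.4425 / 3.1174 = 3.028966… → 3.03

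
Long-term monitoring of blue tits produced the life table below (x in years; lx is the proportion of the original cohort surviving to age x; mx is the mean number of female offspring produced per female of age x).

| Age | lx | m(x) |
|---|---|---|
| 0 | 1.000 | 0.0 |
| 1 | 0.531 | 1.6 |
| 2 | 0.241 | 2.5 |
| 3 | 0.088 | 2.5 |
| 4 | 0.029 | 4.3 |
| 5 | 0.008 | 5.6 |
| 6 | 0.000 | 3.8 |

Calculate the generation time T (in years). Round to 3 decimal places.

1.867

lx·mx: 0, 0.8496, 0.6025, 0.22, 0.1247, 0.0448, 0 → R0 = 1.8416
x·lx·mx: 0, 0.8496, 1.205, 0.66, 0.4988, 0.224, 0 → Σ = 3.4374
T = 3.4374 / 1.8416 = 1.866529… → 1.867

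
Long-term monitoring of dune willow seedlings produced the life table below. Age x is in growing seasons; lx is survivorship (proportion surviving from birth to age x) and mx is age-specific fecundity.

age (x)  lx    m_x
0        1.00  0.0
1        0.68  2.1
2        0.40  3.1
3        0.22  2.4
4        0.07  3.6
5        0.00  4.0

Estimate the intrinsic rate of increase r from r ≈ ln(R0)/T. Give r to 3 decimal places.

0.657

R0 = Σ lx·mx = 0 + 1.428 + 1.24 + 0.528 + 0.252 + 0 = 3.448
Σ x·lx·mx = 6.5; T = 6.5/3.448 = 1.88515…
r ≈ ln(R0)/T = ln(3.448)/1.88515… = 0.6566… → 0.657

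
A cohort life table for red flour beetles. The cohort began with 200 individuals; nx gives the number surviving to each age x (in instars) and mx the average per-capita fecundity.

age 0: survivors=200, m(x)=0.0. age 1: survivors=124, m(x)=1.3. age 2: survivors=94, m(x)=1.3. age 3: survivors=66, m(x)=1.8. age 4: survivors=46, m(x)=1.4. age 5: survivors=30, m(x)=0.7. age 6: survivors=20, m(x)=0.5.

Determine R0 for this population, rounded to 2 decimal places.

lx = nx/n0 = nx/200: 1, 0.62, 0.47, 0.33, 0.23, 0.15, 0.1
lx·mx by age: 0, 0.806, 0.611, 0.594, 0.322, 0.105, 0.05
R0 = Σ lx·mx = 2.488 → 2.49

2.49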